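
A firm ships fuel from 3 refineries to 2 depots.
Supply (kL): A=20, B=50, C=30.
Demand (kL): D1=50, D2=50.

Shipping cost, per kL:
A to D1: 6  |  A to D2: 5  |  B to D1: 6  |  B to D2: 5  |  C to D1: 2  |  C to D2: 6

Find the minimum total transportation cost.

430

An optimal shipping plan:
  A->D1: 20 kL
  B->D2: 50 kL
  C->D1: 30 kL
Total cost = 430.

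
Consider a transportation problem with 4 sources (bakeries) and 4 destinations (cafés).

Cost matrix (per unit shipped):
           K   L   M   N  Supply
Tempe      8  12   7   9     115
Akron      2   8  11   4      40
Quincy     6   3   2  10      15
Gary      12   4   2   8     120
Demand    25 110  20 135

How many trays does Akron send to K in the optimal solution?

25

Solving gives:
  Tempe–N: 115 × 9 = 1035
  Akron–K: 25 × 2 = 50
  Akron–N: 15 × 4 = 60
  Quincy–L: 15 × 3 = 45
  Gary–L: 95 × 4 = 380
  Gary–M: 20 × 2 = 40
  Gary–N: 5 × 8 = 40
Total cost = 1650.
So Akron→K carries 25 trays.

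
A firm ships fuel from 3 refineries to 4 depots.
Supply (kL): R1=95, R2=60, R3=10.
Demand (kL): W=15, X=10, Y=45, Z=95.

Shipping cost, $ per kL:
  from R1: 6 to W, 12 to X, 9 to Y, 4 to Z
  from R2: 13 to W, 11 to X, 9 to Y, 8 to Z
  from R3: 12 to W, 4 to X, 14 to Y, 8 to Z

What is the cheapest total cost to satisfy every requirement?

975

An optimal shipping plan:
  R1→W: 15 × $6 = $90
  R1→Z: 80 × $4 = $320
  R2→Y: 45 × $9 = $405
  R2→Z: 15 × $8 = $120
  R3→X: 10 × $4 = $40
Total = 90 + 320 + 405 + 120 + 40 = $975.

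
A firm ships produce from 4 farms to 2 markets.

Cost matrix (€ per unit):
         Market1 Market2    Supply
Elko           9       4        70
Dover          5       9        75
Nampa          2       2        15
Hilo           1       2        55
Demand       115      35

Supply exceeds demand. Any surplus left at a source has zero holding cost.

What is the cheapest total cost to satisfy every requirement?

450

A cheapest plan:
  Elko–Market2: 35 × €4 = €140
  Dover–Market1: 45 × €5 = €225
  Nampa–Market1: 15 × €2 = €30
  Hilo–Market1: 55 × €1 = €55
Total = 140 + 225 + 30 + 55 = €450.
(Supply check: Elko ships 35; Dover ships 45; Nampa ships 15; Hilo ships 55.)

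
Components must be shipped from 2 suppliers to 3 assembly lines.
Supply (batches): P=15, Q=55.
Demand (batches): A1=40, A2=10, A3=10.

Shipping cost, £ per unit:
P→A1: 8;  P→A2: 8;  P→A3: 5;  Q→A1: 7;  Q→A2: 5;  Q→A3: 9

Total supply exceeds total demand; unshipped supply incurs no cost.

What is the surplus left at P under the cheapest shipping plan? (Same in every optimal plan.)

5

An optimal plan:
  P–A3: 10 batches
  Q–A1: 40 batches
  Q–A2: 10 batches
Total cost = £380.
P ships 10 of its 15, leaving 5.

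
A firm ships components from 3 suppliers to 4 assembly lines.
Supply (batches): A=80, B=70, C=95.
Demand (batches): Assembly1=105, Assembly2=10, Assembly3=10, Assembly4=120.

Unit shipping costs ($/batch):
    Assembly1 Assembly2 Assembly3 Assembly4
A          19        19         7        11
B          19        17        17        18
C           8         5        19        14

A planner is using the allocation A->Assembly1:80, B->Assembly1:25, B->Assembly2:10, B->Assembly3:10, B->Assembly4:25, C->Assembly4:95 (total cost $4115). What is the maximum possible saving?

1265

Current plan cost = 80·19 + 25·19 + 10·17 + 10·17 + 25·18 + 95·14 = $4115.
Optimal plan:
  A→Assembly3: 10 × $7 = $70
  A→Assembly4: 70 × $11 = $770
  B→Assembly1: 20 × $19 = $380
  B→Assembly4: 50 × $18 = $900
  C→Assembly1: 85 × $8 = $680
  C→Assembly2: 10 × $5 = $50
Optimal cost = $2850.
Saving = 4115 − 2850 = $1265.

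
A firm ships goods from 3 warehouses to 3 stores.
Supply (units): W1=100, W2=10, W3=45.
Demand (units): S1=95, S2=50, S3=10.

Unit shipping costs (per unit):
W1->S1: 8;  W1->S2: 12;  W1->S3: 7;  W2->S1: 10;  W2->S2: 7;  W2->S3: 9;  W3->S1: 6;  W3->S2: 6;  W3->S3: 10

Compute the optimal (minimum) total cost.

1130

An optimal shipping plan:
  W1–S1: 90 × 8 = 720
  W1–S3: 10 × 7 = 70
  W2–S2: 10 × 7 = 70
  W3–S1: 5 × 6 = 30
  W3–S2: 40 × 6 = 240
Total = 720 + 70 + 70 + 30 + 240 = 1130.
(Supply check: W1 ships 100; W2 ships 10; W3 ships 45.)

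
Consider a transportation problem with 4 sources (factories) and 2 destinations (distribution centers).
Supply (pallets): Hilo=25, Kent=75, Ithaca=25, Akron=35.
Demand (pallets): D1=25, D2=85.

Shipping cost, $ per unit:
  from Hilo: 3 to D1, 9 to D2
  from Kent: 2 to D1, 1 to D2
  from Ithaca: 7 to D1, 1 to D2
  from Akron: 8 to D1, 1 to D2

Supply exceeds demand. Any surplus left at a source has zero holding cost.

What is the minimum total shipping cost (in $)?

A cheapest plan:
  Kent–D1: 25 × $2 = $50
  Kent–D2: 50 × $1 = $50
  Ithaca–D2: 25 × $1 = $25
  Akron–D2: 10 × $1 = $10
Total = 50 + 50 + 25 + 10 = $135.
(Supply check: Hilo ships 0; Kent ships 75; Ithaca ships 25; Akron ships 10.)

135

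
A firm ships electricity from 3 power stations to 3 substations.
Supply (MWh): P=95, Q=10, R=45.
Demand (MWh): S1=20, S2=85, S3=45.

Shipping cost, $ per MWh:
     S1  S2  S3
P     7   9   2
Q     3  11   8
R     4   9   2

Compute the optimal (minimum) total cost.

925

A cheapest plan:
  P–S2: 85 × $9 = $765
  P–S3: 10 × $2 = $20
  Q–S1: 10 × $3 = $30
  R–S1: 10 × $4 = $40
  R–S3: 35 × $2 = $70
Total = 765 + 20 + 30 + 40 + 70 = $925.
(Supply check: P ships 95; Q ships 10; R ships 45.)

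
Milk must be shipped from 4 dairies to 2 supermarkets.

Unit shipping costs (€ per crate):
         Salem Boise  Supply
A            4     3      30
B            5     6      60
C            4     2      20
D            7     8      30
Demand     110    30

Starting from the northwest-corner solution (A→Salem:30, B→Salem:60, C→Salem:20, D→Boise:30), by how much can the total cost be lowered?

Current plan cost = 30·4 + 60·5 + 20·4 + 30·8 = €740.
Optimal plan:
  A->Salem: 20 crates
  A->Boise: 10 crates
  B->Salem: 60 crates
  C->Boise: 20 crates
  D->Salem: 30 crates
Optimal cost = €660.
Saving = 740 − 660 = €80.

80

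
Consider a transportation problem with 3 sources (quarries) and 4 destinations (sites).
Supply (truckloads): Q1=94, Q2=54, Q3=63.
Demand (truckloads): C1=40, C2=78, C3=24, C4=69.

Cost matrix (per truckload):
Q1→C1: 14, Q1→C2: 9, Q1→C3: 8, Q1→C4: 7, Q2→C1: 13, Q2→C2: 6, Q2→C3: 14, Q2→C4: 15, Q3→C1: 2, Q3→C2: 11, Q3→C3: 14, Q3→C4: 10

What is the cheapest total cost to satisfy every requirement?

1341

A cheapest plan:
  Q1→C2: 1 × 9 = 9
  Q1→C3: 24 × 8 = 192
  Q1→C4: 69 × 7 = 483
  Q2→C2: 54 × 6 = 324
  Q3→C1: 40 × 2 = 80
  Q3→C2: 23 × 11 = 253
Total = 9 + 192 + 483 + 324 + 80 + 253 = 1341.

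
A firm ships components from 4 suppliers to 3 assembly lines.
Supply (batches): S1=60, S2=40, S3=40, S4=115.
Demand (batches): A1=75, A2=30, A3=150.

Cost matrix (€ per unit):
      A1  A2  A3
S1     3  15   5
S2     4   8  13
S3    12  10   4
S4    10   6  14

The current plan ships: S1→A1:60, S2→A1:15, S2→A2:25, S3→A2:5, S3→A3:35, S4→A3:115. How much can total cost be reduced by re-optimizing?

Current plan cost = 60·3 + 15·4 + 25·8 + 5·10 + 35·4 + 115·14 = €2240.
Optimal plan:
  S1 to A3: 60 × €5 = €300
  S2 to A1: 40 × €4 = €160
  S3 to A3: 40 × €4 = €160
  S4 to A1: 35 × €10 = €350
  S4 to A2: 30 × €6 = €180
  S4 to A3: 50 × €14 = €700
Optimal cost = €1850.
Saving = 2240 − 1850 = €390.

390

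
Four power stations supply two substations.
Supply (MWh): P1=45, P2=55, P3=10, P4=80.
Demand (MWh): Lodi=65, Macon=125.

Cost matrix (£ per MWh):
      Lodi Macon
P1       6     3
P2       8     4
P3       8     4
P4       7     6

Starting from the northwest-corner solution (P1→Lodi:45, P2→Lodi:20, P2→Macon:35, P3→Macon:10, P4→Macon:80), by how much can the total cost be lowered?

Current plan cost = 45·6 + 20·8 + 35·4 + 10·4 + 80·6 = £1090.
Optimal plan:
  P1→Macon: 45 × £3 = £135
  P2→Macon: 55 × £4 = £220
  P3→Macon: 10 × £4 = £40
  P4→Lodi: 65 × £7 = £455
  P4→Macon: 15 × £6 = £90
Optimal cost = £940.
Saving = 1090 − 940 = £150.

150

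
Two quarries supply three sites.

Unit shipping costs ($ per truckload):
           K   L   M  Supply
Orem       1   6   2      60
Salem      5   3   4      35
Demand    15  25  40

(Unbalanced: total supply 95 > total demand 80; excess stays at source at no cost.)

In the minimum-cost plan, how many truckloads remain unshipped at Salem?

Minimum-cost shipments:
  Orem->K: 15 truckloads
  Orem->M: 40 truckloads
  Salem->L: 25 truckloads
Total cost = $170.
Salem ships 25 of its 35, leaving 10.

10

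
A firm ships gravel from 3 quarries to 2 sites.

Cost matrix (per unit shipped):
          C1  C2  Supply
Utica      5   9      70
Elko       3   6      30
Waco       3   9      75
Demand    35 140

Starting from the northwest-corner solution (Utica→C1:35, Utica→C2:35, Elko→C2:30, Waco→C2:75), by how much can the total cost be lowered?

70

Current plan cost = 35·5 + 35·9 + 30·6 + 75·9 = 1345.
Optimal plan:
  Utica to C2: 70 × 9 = 630
  Elko to C2: 30 × 6 = 180
  Waco to C1: 35 × 3 = 105
  Waco to C2: 40 × 9 = 360
Optimal cost = 1275.
Saving = 1345 − 1275 = 70.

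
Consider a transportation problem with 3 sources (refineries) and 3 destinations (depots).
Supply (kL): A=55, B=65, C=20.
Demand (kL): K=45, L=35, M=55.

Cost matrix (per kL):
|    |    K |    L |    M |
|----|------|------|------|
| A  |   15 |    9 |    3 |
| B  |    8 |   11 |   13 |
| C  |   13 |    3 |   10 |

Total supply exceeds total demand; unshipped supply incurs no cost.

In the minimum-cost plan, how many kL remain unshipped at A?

An optimal plan:
  A–M: 55 × 3 = 165
  B–K: 45 × 8 = 360
  B–L: 15 × 11 = 165
  C–L: 20 × 3 = 60
Total cost = 750.
A ships 55 of its 55, leaving 0.

0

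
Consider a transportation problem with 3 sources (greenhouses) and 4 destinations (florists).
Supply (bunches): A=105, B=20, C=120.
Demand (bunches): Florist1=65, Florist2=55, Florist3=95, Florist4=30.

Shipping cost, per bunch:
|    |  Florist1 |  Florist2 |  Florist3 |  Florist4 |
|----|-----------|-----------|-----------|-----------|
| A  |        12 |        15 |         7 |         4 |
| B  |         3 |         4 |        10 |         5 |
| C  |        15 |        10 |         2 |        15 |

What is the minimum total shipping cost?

1570

Optimal allocation:
  A to Florist1: 65 bunches
  A to Florist2: 10 bunches
  A to Florist4: 30 bunches
  B to Florist2: 20 bunches
  C to Florist2: 25 bunches
  C to Florist3: 95 bunches
Total cost = 1570.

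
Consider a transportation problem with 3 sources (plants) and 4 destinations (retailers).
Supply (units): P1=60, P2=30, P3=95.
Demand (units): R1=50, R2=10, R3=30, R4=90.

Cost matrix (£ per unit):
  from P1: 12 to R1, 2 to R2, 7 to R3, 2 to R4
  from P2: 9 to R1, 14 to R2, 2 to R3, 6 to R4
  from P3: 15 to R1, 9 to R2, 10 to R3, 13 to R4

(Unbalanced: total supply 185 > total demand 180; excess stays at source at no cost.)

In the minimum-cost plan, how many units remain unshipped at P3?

5

Minimum-cost shipments:
  P1->R4: 60 × £2 = £120
  P2->R3: 30 × £2 = £60
  P3->R1: 50 × £15 = £750
  P3->R2: 10 × £9 = £90
  P3->R4: 30 × £13 = £390
Total cost = £1410.
P3 ships 90 of its 95, leaving 5.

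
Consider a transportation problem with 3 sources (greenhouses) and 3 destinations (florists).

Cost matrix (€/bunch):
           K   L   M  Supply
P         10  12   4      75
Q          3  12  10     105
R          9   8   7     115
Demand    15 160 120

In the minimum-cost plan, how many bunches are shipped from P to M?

Optimal shipments:
  P–M: 75 × €4 = €300
  Q–K: 15 × €3 = €45
  Q–L: 45 × €12 = €540
  Q–M: 45 × €10 = €450
  R–L: 115 × €8 = €920
Total cost = €2255.
So P→M carries 75 bunches.

75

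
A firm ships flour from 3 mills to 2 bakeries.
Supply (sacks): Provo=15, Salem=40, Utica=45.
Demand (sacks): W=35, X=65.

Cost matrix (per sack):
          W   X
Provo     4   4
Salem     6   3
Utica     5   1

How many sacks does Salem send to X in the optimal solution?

20

Optimal shipments:
  Provo→W: 15 sacks
  Salem→W: 20 sacks
  Salem→X: 20 sacks
  Utica→X: 45 sacks
Total cost = 285.
So Salem→X carries 20 sacks.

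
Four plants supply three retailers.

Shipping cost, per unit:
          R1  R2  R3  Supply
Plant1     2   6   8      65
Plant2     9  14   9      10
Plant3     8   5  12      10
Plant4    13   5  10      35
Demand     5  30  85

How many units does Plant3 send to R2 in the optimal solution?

Optimal shipments:
  Plant1->R1: 5 × 2 = 10
  Plant1->R3: 60 × 8 = 480
  Plant2->R3: 10 × 9 = 90
  Plant3->R2: 10 × 5 = 50
  Plant4->R2: 20 × 5 = 100
  Plant4->R3: 15 × 10 = 150
Total cost = 880.
So Plant3→R2 carries 10 units.

10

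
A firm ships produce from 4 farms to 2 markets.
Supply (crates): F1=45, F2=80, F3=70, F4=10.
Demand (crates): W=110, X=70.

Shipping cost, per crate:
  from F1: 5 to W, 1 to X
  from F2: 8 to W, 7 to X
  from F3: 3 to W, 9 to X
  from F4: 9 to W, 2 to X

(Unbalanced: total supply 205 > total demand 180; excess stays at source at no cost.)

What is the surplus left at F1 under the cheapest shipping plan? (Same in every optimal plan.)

An optimal plan:
  F1 to X: 45 × 1 = 45
  F2 to W: 40 × 8 = 320
  F2 to X: 15 × 7 = 105
  F3 to W: 70 × 3 = 210
  F4 to X: 10 × 2 = 20
Total cost = 700.
F1 ships 45 of its 45, leaving 0.

0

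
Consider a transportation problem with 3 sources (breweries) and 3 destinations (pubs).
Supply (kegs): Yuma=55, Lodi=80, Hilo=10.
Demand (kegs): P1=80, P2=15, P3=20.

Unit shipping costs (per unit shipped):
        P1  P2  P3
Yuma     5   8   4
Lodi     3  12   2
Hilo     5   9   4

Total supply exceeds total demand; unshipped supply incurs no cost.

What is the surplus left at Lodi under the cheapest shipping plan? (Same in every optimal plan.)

0

Minimum-cost shipments:
  Yuma→P2: 15 × 8 = 120
  Yuma→P3: 10 × 4 = 40
  Lodi→P1: 80 × 3 = 240
  Hilo→P3: 10 × 4 = 40
Total cost = 440.
Lodi ships 80 of its 80, leaving 0.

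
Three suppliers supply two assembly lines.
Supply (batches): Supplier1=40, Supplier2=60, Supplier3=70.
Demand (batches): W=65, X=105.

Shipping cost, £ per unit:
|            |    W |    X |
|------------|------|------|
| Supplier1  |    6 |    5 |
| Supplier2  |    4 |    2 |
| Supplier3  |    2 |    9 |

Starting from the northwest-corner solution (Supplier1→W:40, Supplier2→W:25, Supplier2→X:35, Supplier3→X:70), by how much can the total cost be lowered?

545

Current plan cost = 40·6 + 25·4 + 35·2 + 70·9 = £1040.
Optimal plan:
  Supplier1->X: 40 × £5 = £200
  Supplier2->X: 60 × £2 = £120
  Supplier3->W: 65 × £2 = £130
  Supplier3->X: 5 × £9 = £45
Optimal cost = £495.
Saving = 1040 − 495 = £545.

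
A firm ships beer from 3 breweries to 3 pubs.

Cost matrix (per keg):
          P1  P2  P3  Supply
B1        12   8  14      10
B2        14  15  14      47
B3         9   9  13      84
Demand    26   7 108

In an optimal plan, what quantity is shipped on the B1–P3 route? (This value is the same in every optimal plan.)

3

Optimal shipments:
  B1–P2: 7 × 8 = 56
  B1–P3: 3 × 14 = 42
  B2–P3: 47 × 14 = 658
  B3–P1: 26 × 9 = 234
  B3–P3: 58 × 13 = 754
Total cost = 1744.
So B1→P3 carries 3 kegs.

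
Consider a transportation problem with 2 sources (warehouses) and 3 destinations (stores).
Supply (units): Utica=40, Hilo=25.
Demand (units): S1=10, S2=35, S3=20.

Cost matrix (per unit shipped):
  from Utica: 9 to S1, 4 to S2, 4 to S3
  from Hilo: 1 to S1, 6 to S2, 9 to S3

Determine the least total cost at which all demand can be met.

One minimum-cost allocation:
  Utica to S2: 20 units
  Utica to S3: 20 units
  Hilo to S1: 10 units
  Hilo to S2: 15 units
Total cost = 260.
(Supply check: Utica ships 40; Hilo ships 25.)

260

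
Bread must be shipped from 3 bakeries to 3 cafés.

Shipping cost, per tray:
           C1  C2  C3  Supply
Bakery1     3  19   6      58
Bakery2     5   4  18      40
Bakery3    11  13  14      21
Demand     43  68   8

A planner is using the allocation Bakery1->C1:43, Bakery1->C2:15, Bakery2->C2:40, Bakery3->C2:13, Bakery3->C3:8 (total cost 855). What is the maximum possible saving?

112

Current plan cost = 43·3 + 15·19 + 40·4 + 13·13 + 8·14 = 855.
Optimal plan:
  Bakery1 to C1: 43 × 3 = 129
  Bakery1 to C2: 7 × 19 = 133
  Bakery1 to C3: 8 × 6 = 48
  Bakery2 to C2: 40 × 4 = 160
  Bakery3 to C2: 21 × 13 = 273
Optimal cost = 743.
Saving = 855 − 743 = 112.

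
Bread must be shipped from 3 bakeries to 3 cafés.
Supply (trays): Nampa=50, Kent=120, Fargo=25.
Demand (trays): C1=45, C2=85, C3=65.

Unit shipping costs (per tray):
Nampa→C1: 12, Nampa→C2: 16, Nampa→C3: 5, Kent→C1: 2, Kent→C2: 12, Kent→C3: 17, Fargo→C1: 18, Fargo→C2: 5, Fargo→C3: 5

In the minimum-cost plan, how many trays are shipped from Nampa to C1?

The minimum-cost plan:
  Nampa->C3: 50 × 5 = 250
  Kent->C1: 45 × 2 = 90
  Kent->C2: 75 × 12 = 900
  Fargo->C2: 10 × 5 = 50
  Fargo->C3: 15 × 5 = 75
Total cost = 1365.
The route Nampa→C1 is not used.

0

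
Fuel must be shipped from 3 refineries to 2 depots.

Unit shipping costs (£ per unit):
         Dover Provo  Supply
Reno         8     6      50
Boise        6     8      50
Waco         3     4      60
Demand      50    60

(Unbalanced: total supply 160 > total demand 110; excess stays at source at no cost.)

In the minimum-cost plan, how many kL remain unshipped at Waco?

0

Minimum-cost shipments:
  Reno->Provo: 50 × £6 = £300
  Waco->Dover: 50 × £3 = £150
  Waco->Provo: 10 × £4 = £40
Total cost = £490.
Waco ships 60 of its 60, leaving 0.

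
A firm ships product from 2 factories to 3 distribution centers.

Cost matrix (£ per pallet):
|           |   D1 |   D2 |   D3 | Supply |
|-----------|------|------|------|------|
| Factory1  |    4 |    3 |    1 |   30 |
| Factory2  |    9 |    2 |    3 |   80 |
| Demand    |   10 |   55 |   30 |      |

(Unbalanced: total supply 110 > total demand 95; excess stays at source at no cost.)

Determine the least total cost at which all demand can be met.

200

A cheapest plan:
  Factory1 to D1: 10 × £4 = £40
  Factory1 to D3: 20 × £1 = £20
  Factory2 to D2: 55 × £2 = £110
  Factory2 to D3: 10 × £3 = £30
Total = 40 + 20 + 110 + 30 = £200.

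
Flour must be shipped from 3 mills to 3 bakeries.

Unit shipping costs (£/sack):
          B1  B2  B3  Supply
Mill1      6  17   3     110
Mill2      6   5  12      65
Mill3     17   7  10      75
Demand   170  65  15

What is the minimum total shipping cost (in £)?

1590

A cheapest plan:
  Mill1->B1: 105 × £6 = £630
  Mill1->B3: 5 × £3 = £15
  Mill2->B1: 65 × £6 = £390
  Mill3->B2: 65 × £7 = £455
  Mill3->B3: 10 × £10 = £100
Total = 630 + 15 + 390 + 455 + 100 = £1590.
(Supply check: Mill1 ships 110; Mill2 ships 65; Mill3 ships 75.)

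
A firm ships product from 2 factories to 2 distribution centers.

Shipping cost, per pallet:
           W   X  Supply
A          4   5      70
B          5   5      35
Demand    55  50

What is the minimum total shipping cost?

470

Optimal allocation:
  A->W: 55 × 4 = 220
  A->X: 15 × 5 = 75
  B->X: 35 × 5 = 175
Total = 220 + 75 + 175 = 470.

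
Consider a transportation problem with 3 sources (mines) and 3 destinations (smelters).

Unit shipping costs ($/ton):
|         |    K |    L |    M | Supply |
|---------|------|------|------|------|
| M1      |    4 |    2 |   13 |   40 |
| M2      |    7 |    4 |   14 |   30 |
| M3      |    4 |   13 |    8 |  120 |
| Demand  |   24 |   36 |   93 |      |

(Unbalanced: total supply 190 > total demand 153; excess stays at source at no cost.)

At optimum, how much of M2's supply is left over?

30

Minimum-cost shipments:
  M1->L: 36 × $2 = $72
  M3->K: 24 × $4 = $96
  M3->M: 93 × $8 = $744
Total cost = $912.
M2 ships 0 of its 30, leaving 30.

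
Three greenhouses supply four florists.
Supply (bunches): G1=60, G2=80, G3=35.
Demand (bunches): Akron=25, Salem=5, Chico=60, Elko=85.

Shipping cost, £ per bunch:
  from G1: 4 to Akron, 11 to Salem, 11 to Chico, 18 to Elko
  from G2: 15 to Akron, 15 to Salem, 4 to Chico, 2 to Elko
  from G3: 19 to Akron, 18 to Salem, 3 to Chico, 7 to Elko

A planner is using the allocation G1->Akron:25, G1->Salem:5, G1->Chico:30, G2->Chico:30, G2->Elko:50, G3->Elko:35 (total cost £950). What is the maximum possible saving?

Current plan cost = 25·4 + 5·11 + 30·11 + 30·4 + 50·2 + 35·7 = £950.
Optimal plan:
  G1->Akron: 25 bunches
  G1->Salem: 5 bunches
  G1->Chico: 30 bunches
  G2->Elko: 80 bunches
  G3->Chico: 30 bunches
  G3->Elko: 5 bunches
Optimal cost = £770.
Saving = 950 − 770 = £180.

180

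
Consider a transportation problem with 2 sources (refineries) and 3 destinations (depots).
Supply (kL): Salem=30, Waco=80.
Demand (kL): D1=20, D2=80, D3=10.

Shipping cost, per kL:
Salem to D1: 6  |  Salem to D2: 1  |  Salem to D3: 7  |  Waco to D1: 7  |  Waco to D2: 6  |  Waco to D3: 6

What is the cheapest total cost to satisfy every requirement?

530

Optimal allocation:
  Salem to D2: 30 × 1 = 30
  Waco to D1: 20 × 7 = 140
  Waco to D2: 50 × 6 = 300
  Waco to D3: 10 × 6 = 60
Total = 30 + 140 + 300 + 60 = 530.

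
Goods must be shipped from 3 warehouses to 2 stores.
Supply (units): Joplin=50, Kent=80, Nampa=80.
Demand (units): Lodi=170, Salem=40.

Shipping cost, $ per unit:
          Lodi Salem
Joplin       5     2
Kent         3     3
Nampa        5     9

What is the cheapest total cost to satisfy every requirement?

770

A cheapest plan:
  Joplin–Lodi: 10 × $5 = $50
  Joplin–Salem: 40 × $2 = $80
  Kent–Lodi: 80 × $3 = $240
  Nampa–Lodi: 80 × $5 = $400
Total = 50 + 80 + 240 + 400 = $770.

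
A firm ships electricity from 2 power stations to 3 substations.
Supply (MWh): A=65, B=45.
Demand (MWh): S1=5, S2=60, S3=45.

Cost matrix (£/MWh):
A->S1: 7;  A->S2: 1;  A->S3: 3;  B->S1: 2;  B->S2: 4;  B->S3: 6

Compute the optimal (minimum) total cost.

325

Optimal allocation:
  A–S2: 20 × £1 = £20
  A–S3: 45 × £3 = £135
  B–S1: 5 × £2 = £10
  B–S2: 40 × £4 = £160
Total = 20 + 135 + 10 + 160 = £325.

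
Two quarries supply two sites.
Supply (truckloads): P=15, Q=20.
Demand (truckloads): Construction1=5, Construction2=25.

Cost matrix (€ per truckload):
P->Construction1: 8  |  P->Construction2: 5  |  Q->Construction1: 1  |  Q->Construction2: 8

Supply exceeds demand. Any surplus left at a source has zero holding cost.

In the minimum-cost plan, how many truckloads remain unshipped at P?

0

An optimal plan:
  P to Construction2: 15 × €5 = €75
  Q to Construction1: 5 × €1 = €5
  Q to Construction2: 10 × €8 = €80
Total cost = €160.
P ships 15 of its 15, leaving 0.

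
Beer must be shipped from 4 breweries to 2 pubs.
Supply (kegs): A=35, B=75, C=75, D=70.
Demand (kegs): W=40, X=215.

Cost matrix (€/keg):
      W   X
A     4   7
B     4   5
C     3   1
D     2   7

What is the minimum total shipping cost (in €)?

985

An optimal shipping plan:
  A–X: 35 × €7 = €245
  B–X: 75 × €5 = €375
  C–X: 75 × €1 = €75
  D–W: 40 × €2 = €80
  D–X: 30 × €7 = €210
Total = 245 + 375 + 75 + 80 + 210 = €985.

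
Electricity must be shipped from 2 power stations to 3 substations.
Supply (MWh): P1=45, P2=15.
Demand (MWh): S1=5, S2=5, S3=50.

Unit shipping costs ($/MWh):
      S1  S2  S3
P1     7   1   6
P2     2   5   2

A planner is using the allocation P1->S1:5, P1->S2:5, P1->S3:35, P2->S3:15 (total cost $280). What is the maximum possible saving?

Current plan cost = 5·7 + 5·1 + 35·6 + 15·2 = $280.
Optimal plan:
  P1->S2: 5 × $1 = $5
  P1->S3: 40 × $6 = $240
  P2->S1: 5 × $2 = $10
  P2->S3: 10 × $2 = $20
Optimal cost = $275.
Saving = 280 − 275 = $5.

5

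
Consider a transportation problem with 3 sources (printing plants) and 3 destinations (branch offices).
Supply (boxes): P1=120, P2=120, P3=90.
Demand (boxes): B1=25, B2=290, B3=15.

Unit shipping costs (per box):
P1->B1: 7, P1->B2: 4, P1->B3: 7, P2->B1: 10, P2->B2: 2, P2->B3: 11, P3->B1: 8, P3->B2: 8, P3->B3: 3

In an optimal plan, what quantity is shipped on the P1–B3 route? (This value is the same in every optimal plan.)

0

Optimal shipments:
  P1–B2: 120 × 4 = 480
  P2–B2: 120 × 2 = 240
  P3–B1: 25 × 8 = 200
  P3–B2: 50 × 8 = 400
  P3–B3: 15 × 3 = 45
Total cost = 1365.
The route P1→B3 is not used.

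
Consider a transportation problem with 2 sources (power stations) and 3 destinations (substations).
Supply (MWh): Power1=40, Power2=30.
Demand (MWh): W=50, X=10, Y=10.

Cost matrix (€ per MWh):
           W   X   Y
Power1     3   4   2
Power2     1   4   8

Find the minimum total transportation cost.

150

One minimum-cost allocation:
  Power1->W: 20 × €3 = €60
  Power1->X: 10 × €4 = €40
  Power1->Y: 10 × €2 = €20
  Power2->W: 30 × €1 = €30
Total = 60 + 40 + 20 + 30 = €150.
(Supply check: Power1 ships 40; Power2 ships 30.)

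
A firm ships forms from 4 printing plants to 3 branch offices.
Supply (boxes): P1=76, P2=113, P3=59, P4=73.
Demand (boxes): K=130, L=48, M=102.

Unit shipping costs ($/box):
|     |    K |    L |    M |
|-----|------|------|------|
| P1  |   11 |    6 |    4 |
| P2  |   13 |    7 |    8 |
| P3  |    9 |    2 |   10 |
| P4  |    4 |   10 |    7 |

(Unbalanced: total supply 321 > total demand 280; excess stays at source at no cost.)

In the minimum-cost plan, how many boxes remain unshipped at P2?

41

An optimal plan:
  P1 to M: 76 boxes
  P2 to K: 46 boxes
  P2 to M: 26 boxes
  P3 to K: 11 boxes
  P3 to L: 48 boxes
  P4 to K: 73 boxes
Total cost = $1597.
P2 ships 72 of its 113, leaving 41.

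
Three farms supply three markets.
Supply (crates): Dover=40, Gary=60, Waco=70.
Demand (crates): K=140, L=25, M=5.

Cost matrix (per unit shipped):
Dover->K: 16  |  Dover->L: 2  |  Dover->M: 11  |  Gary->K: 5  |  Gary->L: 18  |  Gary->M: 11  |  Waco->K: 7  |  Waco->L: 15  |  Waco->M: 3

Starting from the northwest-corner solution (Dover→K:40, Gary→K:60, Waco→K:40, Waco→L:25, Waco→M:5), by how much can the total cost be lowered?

Current plan cost = 40·16 + 60·5 + 40·7 + 25·15 + 5·3 = 1610.
Optimal plan:
  Dover–K: 10 crates
  Dover–L: 25 crates
  Dover–M: 5 crates
  Gary–K: 60 crates
  Waco–K: 70 crates
Optimal cost = 1055.
Saving = 1610 − 1055 = 555.

555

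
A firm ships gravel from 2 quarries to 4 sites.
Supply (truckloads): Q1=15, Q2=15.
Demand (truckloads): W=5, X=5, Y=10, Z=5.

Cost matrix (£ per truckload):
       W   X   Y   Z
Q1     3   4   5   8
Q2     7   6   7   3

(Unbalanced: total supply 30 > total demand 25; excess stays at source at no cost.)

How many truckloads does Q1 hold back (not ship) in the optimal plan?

Minimum-cost shipments:
  Q1→W: 5 truckloads
  Q1→X: 5 truckloads
  Q1→Y: 5 truckloads
  Q2→Y: 5 truckloads
  Q2→Z: 5 truckloads
Total cost = £110.
Q1 ships 15 of its 15, leaving 0.

0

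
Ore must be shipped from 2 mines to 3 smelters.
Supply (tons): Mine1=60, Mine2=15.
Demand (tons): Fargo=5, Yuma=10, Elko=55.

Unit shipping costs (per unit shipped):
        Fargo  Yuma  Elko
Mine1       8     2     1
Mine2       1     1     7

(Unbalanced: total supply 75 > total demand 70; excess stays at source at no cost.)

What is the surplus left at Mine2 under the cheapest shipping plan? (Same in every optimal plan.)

0

An optimal plan:
  Mine1–Elko: 55 tons
  Mine2–Fargo: 5 tons
  Mine2–Yuma: 10 tons
Total cost = 70.
Mine2 ships 15 of its 15, leaving 0.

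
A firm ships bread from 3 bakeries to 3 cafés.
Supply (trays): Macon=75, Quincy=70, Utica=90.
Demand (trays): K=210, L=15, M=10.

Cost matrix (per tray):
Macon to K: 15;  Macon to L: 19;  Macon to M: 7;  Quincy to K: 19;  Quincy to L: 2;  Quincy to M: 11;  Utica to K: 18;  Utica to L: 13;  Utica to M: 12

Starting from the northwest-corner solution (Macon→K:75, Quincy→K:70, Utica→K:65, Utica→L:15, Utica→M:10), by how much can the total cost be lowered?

Current plan cost = 75·15 + 70·19 + 65·18 + 15·13 + 10·12 = 3940.
Optimal plan:
  Macon->K: 65 trays
  Macon->M: 10 trays
  Quincy->K: 55 trays
  Quincy->L: 15 trays
  Utica->K: 90 trays
Optimal cost = 3740.
Saving = 3940 − 3740 = 200.

200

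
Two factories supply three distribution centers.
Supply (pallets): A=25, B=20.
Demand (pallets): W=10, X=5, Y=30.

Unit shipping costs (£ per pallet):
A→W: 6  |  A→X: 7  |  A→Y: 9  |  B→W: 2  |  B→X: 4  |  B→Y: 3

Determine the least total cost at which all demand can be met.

245

An optimal shipping plan:
  A->W: 10 pallets
  A->X: 5 pallets
  A->Y: 10 pallets
  B->Y: 20 pallets
Total cost = £245.
(Supply check: A ships 25; B ships 20.)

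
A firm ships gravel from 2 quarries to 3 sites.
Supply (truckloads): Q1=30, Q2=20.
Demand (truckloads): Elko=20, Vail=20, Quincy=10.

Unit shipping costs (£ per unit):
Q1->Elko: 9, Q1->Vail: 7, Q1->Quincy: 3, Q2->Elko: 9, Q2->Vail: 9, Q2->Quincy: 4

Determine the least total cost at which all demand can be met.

One minimum-cost allocation:
  Q1→Vail: 20 × £7 = £140
  Q1→Quincy: 10 × £3 = £30
  Q2→Elko: 20 × £9 = £180
Total = 140 + 30 + 180 = £350.
(Supply check: Q1 ships 30; Q2 ships 20.)

350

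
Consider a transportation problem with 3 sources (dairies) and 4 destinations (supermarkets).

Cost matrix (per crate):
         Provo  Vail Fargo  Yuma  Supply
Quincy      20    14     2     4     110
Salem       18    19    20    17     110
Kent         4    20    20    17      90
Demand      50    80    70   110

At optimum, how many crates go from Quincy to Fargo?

Solving gives:
  Quincy→Fargo: 70 × 2 = 140
  Quincy→Yuma: 40 × 4 = 160
  Salem→Vail: 80 × 19 = 1520
  Salem→Yuma: 30 × 17 = 510
  Kent→Provo: 50 × 4 = 200
  Kent→Yuma: 40 × 17 = 680
Total cost = 3210.
So Quincy→Fargo carries 70 crates.

70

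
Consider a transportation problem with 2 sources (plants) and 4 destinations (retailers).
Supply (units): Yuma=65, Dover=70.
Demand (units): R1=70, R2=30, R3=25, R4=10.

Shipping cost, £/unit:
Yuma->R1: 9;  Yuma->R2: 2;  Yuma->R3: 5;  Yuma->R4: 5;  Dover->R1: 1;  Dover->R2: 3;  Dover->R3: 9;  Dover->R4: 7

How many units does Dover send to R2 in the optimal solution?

0

Solving gives:
  Yuma to R2: 30 units
  Yuma to R3: 25 units
  Yuma to R4: 10 units
  Dover to R1: 70 units
Total cost = £305.
The route Dover→R2 is not used.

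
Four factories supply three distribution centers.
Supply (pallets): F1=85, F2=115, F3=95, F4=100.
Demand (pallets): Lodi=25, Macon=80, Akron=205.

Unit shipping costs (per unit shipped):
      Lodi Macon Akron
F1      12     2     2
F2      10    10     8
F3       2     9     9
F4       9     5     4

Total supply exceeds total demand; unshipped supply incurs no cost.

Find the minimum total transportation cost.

1420

One minimum-cost allocation:
  F1→Macon: 80 × 2 = 160
  F1→Akron: 5 × 2 = 10
  F2→Akron: 100 × 8 = 800
  F3→Lodi: 25 × 2 = 50
  F4→Akron: 100 × 4 = 400
Total = 160 + 10 + 800 + 50 + 400 = 1420.
(Supply check: F1 ships 85; F2 ships 100; F3 ships 25; F4 ships 100.)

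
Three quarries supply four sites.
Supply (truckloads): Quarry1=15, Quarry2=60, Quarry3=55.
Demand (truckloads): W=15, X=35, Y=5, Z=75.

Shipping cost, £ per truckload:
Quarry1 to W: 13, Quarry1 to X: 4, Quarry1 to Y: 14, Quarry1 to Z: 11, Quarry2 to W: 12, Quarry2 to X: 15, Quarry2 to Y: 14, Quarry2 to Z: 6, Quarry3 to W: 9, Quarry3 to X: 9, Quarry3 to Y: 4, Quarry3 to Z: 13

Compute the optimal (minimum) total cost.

Optimal allocation:
  Quarry1->X: 15 × £4 = £60
  Quarry2->Z: 60 × £6 = £360
  Quarry3->W: 15 × £9 = £135
  Quarry3->X: 20 × £9 = £180
  Quarry3->Y: 5 × £4 = £20
  Quarry3->Z: 15 × £13 = £195
Total = 60 + 360 + 135 + 180 + 20 + 195 = £950.

950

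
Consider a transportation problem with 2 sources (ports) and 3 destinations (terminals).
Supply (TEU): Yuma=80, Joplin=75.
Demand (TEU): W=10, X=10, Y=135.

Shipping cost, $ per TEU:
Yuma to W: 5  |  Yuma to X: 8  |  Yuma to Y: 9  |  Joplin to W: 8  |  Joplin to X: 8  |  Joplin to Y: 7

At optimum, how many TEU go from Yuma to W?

Solving gives:
  Yuma→W: 10 × $5 = $50
  Yuma→X: 10 × $8 = $80
  Yuma→Y: 60 × $9 = $540
  Joplin→Y: 75 × $7 = $525
Total cost = $1195.
So Yuma→W carries 10 TEU.

10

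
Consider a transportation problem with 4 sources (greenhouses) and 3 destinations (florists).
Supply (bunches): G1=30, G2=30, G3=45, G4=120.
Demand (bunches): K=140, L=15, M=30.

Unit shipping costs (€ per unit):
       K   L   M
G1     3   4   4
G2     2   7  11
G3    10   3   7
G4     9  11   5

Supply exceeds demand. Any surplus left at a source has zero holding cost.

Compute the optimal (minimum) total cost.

A cheapest plan:
  G1→K: 30 bunches
  G2→K: 30 bunches
  G3→L: 15 bunches
  G4→K: 80 bunches
  G4→M: 30 bunches
Total cost = €1065.
(Supply check: G1 ships 30; G2 ships 30; G3 ships 15; G4 ships 110.)

1065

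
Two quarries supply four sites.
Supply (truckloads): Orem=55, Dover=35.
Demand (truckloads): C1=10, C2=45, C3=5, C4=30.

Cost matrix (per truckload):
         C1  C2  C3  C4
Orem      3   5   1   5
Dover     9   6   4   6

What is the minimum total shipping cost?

445

One minimum-cost allocation:
  Orem–C1: 10 × 3 = 30
  Orem–C2: 10 × 5 = 50
  Orem–C3: 5 × 1 = 5
  Orem–C4: 30 × 5 = 150
  Dover–C2: 35 × 6 = 210
Total = 30 + 50 + 5 + 150 + 210 = 445.
(Supply check: Orem ships 55; Dover ships 35.)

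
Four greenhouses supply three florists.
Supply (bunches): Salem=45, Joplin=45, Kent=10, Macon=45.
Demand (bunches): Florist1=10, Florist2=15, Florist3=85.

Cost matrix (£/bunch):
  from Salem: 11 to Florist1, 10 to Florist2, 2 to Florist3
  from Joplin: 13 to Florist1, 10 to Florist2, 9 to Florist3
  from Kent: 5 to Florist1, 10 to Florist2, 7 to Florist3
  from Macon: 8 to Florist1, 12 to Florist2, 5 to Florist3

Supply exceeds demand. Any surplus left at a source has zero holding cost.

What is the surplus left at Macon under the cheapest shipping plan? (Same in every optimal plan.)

Minimum-cost shipments:
  Salem to Florist3: 45 × £2 = £90
  Joplin to Florist2: 15 × £10 = £150
  Kent to Florist1: 10 × £5 = £50
  Macon to Florist3: 40 × £5 = £200
Total cost = £490.
Macon ships 40 of its 45, leaving 5.

5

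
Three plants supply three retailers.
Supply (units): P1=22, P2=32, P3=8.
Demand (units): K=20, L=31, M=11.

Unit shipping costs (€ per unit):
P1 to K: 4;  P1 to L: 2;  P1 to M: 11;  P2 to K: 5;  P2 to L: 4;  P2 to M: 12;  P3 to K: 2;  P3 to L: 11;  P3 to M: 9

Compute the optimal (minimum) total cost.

Optimal allocation:
  P1 to L: 22 × €2 = €44
  P2 to K: 20 × €5 = €100
  P2 to L: 9 × €4 = €36
  P2 to M: 3 × €12 = €36
  P3 to M: 8 × €9 = €72
Total = 44 + 100 + 36 + 36 + 72 = €288.
(Supply check: P1 ships 22; P2 ships 32; P3 ships 8.)

288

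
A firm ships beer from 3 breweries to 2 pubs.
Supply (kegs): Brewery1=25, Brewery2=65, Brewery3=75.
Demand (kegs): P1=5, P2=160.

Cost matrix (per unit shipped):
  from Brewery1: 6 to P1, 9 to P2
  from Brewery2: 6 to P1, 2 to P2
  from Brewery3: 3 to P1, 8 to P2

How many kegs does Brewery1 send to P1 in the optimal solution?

0

Optimal shipments:
  Brewery1–P2: 25 × 9 = 225
  Brewery2–P2: 65 × 2 = 130
  Brewery3–P1: 5 × 3 = 15
  Brewery3–P2: 70 × 8 = 560
Total cost = 930.
The route Brewery1→P1 is not used.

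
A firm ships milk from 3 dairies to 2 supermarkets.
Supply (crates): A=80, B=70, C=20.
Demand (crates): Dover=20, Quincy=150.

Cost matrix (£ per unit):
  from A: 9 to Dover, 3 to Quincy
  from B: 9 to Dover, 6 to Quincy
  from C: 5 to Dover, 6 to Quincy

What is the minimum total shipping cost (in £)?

760

A cheapest plan:
  A→Quincy: 80 crates
  B→Quincy: 70 crates
  C→Dover: 20 crates
Total cost = £760.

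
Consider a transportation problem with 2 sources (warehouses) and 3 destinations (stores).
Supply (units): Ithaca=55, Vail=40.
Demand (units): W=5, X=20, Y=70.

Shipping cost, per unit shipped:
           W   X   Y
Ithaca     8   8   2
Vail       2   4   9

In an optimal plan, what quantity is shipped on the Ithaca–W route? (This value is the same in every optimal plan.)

The minimum-cost plan:
  Ithaca->Y: 55 units
  Vail->W: 5 units
  Vail->X: 20 units
  Vail->Y: 15 units
Total cost = 335.
The route Ithaca→W is not used.

0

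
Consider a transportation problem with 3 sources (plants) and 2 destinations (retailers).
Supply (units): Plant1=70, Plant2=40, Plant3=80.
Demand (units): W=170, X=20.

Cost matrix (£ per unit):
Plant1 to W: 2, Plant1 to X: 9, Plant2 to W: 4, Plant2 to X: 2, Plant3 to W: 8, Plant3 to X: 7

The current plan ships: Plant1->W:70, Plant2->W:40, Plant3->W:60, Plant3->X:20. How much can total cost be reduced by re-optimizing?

20

Current plan cost = 70·2 + 40·4 + 60·8 + 20·7 = £920.
Optimal plan:
  Plant1–W: 70 × £2 = £140
  Plant2–W: 20 × £4 = £80
  Plant2–X: 20 × £2 = £40
  Plant3–W: 80 × £8 = £640
Optimal cost = £900.
Saving = 920 − 900 = £20.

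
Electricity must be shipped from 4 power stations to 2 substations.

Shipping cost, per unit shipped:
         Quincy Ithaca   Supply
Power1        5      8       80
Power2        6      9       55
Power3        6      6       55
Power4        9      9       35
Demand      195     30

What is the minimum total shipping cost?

An optimal shipping plan:
  Power1->Quincy: 80 × 5 = 400
  Power2->Quincy: 55 × 6 = 330
  Power3->Quincy: 55 × 6 = 330
  Power4->Quincy: 5 × 9 = 45
  Power4->Ithaca: 30 × 9 = 270
Total = 400 + 330 + 330 + 45 + 270 = 1375.

1375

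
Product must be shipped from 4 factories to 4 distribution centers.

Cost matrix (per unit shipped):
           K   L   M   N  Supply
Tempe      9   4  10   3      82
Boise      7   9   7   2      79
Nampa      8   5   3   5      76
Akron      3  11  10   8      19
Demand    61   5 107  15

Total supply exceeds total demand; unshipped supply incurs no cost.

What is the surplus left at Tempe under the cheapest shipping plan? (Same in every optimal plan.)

An optimal plan:
  Tempe->L: 5 × 4 = 20
  Tempe->N: 9 × 3 = 27
  Boise->K: 42 × 7 = 294
  Boise->M: 31 × 7 = 217
  Boise->N: 6 × 2 = 12
  Nampa->M: 76 × 3 = 228
  Akron->K: 19 × 3 = 57
Total cost = 855.
Tempe ships 14 of its 82, leaving 68.

68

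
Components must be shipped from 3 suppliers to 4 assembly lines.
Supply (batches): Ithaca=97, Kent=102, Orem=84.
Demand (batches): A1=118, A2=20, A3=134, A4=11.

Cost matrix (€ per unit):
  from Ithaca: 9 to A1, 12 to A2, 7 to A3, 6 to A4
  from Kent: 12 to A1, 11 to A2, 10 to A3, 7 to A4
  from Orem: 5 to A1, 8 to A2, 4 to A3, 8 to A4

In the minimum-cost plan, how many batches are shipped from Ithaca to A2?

The minimum-cost plan:
  Ithaca→A3: 97 × €7 = €679
  Kent→A1: 34 × €12 = €408
  Kent→A2: 20 × €11 = €220
  Kent→A3: 37 × €10 = €370
  Kent→A4: 11 × €7 = €77
  Orem→A1: 84 × €5 = €420
Total cost = €2174.
The route Ithaca→A2 is not used.

0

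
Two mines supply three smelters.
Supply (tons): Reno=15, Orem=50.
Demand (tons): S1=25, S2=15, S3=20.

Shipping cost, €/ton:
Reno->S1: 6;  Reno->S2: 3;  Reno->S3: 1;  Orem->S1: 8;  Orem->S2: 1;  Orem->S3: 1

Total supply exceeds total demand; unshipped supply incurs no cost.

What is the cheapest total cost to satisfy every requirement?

205

An optimal shipping plan:
  Reno→S1: 15 × €6 = €90
  Orem→S1: 10 × €8 = €80
  Orem→S2: 15 × €1 = €15
  Orem→S3: 20 × €1 = €20
Total = 90 + 80 + 15 + 20 = €205.
(Supply check: Reno ships 15; Orem ships 45.)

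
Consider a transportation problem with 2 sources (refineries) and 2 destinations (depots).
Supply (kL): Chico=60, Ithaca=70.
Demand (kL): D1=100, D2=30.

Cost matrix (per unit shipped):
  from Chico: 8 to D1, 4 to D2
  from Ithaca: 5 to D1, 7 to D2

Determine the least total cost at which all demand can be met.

One minimum-cost allocation:
  Chico to D1: 30 × 8 = 240
  Chico to D2: 30 × 4 = 120
  Ithaca to D1: 70 × 5 = 350
Total = 240 + 120 + 350 = 710.

710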